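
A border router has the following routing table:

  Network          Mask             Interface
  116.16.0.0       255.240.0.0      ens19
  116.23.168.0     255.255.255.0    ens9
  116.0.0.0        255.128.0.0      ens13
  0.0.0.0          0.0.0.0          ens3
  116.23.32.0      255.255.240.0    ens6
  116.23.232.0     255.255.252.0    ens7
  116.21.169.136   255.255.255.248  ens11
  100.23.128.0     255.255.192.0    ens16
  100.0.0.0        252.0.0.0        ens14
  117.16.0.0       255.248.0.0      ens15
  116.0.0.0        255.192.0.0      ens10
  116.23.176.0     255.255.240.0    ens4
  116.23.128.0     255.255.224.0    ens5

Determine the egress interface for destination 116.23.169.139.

ens19

Routes whose prefix contains 116.23.169.139:
  0.0.0.0/0 (default, matches everything) -> ens3
  116.0.0.0/9 (116.0.0.0 - 116.127.255.255) -> ens13
  116.0.0.0/10 (116.0.0.0 - 116.63.255.255) -> ens10
  116.16.0.0/12 (116.16.0.0 - 116.31.255.255) -> ens19
More-specific entries that do NOT match:
  116.21.169.136/29 (116.21.169.136 - 116.21.169.143) does not contain 116.23.169.139
  116.23.168.0/24 (116.23.168.0 - 116.23.168.255) does not contain 116.23.169.139
  116.23.232.0/22 (116.23.232.0 - 116.23.235.255) does not contain 116.23.169.139
  116.23.32.0/20 (116.23.32.0 - 116.23.47.255) does not contain 116.23.169.139
  116.23.176.0/20 (116.23.176.0 - 116.23.191.255) does not contain 116.23.169.139
  116.23.128.0/19 (116.23.128.0 - 116.23.159.255) does not contain 116.23.169.139
  100.23.128.0/18 (100.23.128.0 - 100.23.191.255) does not contain 116.23.169.139
  117.16.0.0/13 (117.16.0.0 - 117.23.255.255) does not contain 116.23.169.139
Longest matching prefix is /12 -> interface ens19.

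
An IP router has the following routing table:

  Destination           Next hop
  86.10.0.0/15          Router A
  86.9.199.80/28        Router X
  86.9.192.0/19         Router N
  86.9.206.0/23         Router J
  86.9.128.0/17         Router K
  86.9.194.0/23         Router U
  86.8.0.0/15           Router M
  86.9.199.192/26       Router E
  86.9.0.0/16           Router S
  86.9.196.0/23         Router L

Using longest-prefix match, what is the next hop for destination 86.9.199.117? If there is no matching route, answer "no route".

Routes whose prefix contains 86.9.199.117:
  86.8.0.0/15 (86.8.0.0 - 86.9.255.255) -> Router M
  86.9.0.0/16 (86.9.0.0 - 86.9.255.255) -> Router S
  86.9.128.0/17 (86.9.128.0 - 86.9.255.255) -> Router K
  86.9.192.0/19 (86.9.192.0 - 86.9.223.255) -> Router N
More-specific entries that do NOT match:
  86.9.199.80/28 (86.9.199.80 - 86.9.199.95) does not contain 86.9.199.117
  86.9.199.192/26 (86.9.199.192 - 86.9.199.255) does not contain 86.9.199.117
  86.9.206.0/23 (86.9.206.0 - 86.9.207.255) does not contain 86.9.199.117
  86.9.194.0/23 (86.9.194.0 - 86.9.195.255) does not contain 86.9.199.117
  86.9.196.0/23 (86.9.196.0 - 86.9.197.255) does not contain 86.9.199.117
Longest matching prefix is /19 -> next hop Router N.

Router N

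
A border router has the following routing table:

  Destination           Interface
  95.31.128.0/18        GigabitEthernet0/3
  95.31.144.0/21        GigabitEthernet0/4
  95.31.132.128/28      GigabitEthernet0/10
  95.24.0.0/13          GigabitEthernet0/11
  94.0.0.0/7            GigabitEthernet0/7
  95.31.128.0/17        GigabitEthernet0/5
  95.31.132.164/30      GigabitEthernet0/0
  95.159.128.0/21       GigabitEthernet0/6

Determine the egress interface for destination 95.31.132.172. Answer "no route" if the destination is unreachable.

GigabitEthernet0/3

Routes whose prefix contains 95.31.132.172:
  94.0.0.0/7 (94.0.0.0 - 95.255.255.255) -> GigabitEthernet0/7
  95.24.0.0/13 (95.24.0.0 - 95.31.255.255) -> GigabitEthernet0/11
  95.31.128.0/17 (95.31.128.0 - 95.31.255.255) -> GigabitEthernet0/5
  95.31.128.0/18 (95.31.128.0 - 95.31.191.255) -> GigabitEthernet0/3
More-specific entries that do NOT match:
  95.31.132.164/30 (95.31.132.164 - 95.31.132.167) does not contain 95.31.132.172
  95.31.132.128/28 (95.31.132.128 - 95.31.132.143) does not contain 95.31.132.172
  95.31.144.0/21 (95.31.144.0 - 95.31.151.255) does not contain 95.31.132.172
  95.159.128.0/21 (95.159.128.0 - 95.159.135.255) does not contain 95.31.132.172
Longest matching prefix is /18 -> interface GigabitEthernet0/3.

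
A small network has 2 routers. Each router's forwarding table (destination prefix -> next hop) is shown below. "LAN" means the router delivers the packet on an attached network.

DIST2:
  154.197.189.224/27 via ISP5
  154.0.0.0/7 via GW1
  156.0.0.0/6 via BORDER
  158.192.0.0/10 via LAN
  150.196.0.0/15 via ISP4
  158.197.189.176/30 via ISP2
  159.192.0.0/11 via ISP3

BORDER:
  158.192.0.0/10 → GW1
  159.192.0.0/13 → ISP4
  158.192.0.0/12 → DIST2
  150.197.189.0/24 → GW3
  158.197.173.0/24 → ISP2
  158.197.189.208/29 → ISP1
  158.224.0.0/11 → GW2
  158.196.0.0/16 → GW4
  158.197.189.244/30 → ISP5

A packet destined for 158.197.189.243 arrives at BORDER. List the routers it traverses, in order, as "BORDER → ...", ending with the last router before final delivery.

At BORDER: longest match for 158.197.189.243 is 158.192.0.0/12 -> DIST2
At DIST2: longest match for 158.197.189.243 is 158.192.0.0/10 -> LAN

BORDER → DIST2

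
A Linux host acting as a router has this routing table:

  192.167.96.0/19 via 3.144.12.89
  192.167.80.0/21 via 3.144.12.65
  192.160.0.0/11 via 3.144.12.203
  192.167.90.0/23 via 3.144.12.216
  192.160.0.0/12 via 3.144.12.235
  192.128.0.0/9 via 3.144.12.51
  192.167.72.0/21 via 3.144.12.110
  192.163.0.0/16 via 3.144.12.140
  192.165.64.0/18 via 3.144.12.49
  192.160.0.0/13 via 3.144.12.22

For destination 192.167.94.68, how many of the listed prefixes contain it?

Prefixes containing 192.167.94.68:
  192.128.0.0/9 (192.128.0.0 - 192.255.255.255)
  192.160.0.0/11 (192.160.0.0 - 192.191.255.255)
  192.160.0.0/12 (192.160.0.0 - 192.175.255.255)
  192.160.0.0/13 (192.160.0.0 - 192.167.255.255)
Total matching entries: 4.

4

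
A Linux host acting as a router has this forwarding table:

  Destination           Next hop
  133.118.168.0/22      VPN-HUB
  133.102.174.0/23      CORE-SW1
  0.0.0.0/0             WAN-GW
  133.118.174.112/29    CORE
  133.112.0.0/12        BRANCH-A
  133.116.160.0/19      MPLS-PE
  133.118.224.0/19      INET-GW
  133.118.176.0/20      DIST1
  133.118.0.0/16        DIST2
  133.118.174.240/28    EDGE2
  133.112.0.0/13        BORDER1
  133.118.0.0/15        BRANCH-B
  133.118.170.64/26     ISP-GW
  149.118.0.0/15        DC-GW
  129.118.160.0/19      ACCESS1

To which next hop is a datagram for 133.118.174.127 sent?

Routes whose prefix contains 133.118.174.127:
  0.0.0.0/0 (default, matches everything) -> WAN-GW
  133.112.0.0/12 (133.112.0.0 - 133.127.255.255) -> BRANCH-A
  133.112.0.0/13 (133.112.0.0 - 133.119.255.255) -> BORDER1
  133.118.0.0/15 (133.118.0.0 - 133.119.255.255) -> BRANCH-B
  133.118.0.0/16 (133.118.0.0 - 133.118.255.255) -> DIST2
More-specific entries that do NOT match:
  133.118.174.112/29 (133.118.174.112 - 133.118.174.119) does not contain 133.118.174.127
  133.118.174.240/28 (133.118.174.240 - 133.118.174.255) does not contain 133.118.174.127
  133.118.170.64/26 (133.118.170.64 - 133.118.170.127) does not contain 133.118.174.127
  133.102.174.0/23 (133.102.174.0 - 133.102.175.255) does not contain 133.118.174.127
  133.118.168.0/22 (133.118.168.0 - 133.118.171.255) does not contain 133.118.174.127
  133.118.176.0/20 (133.118.176.0 - 133.118.191.255) does not contain 133.118.174.127
  133.116.160.0/19 (133.116.160.0 - 133.116.191.255) does not contain 133.118.174.127
  133.118.224.0/19 (133.118.224.0 - 133.118.255.255) does not contain 133.118.174.127
  129.118.160.0/19 (129.118.160.0 - 129.118.191.255) does not contain 133.118.174.127
Longest matching prefix is /16 -> next hop DIST2.

DIST2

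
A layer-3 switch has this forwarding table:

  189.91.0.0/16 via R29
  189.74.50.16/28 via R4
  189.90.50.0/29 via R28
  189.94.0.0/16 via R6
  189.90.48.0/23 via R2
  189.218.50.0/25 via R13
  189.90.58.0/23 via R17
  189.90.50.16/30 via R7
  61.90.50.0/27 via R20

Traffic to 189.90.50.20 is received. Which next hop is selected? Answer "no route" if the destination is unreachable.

no route

No entry's prefix contains 189.90.50.20; there is no default route.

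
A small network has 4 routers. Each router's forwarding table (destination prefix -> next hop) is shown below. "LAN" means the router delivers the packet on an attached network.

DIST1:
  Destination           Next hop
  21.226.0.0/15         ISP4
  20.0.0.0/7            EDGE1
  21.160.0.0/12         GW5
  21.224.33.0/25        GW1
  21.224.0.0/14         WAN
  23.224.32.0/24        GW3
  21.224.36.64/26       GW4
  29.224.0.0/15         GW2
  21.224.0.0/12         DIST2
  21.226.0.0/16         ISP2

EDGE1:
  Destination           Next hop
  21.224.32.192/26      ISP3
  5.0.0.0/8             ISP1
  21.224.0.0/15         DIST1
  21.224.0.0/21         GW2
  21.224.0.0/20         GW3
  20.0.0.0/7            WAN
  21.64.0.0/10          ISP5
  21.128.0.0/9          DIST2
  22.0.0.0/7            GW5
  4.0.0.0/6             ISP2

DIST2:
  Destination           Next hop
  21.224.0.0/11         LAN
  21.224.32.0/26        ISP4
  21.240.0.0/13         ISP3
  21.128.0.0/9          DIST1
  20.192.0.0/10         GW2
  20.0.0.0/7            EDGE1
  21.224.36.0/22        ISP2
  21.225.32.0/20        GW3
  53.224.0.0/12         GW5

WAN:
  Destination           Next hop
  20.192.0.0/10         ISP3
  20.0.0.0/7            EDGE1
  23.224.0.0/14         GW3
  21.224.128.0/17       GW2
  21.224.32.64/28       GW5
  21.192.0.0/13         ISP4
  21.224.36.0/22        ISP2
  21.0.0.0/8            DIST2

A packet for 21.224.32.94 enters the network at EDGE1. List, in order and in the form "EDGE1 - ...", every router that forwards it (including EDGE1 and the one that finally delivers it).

EDGE1 - DIST1 - WAN - DIST2

At EDGE1: longest match for 21.224.32.94 is 21.224.0.0/15 -> DIST1
At DIST1: longest match for 21.224.32.94 is 21.224.0.0/14 -> WAN
At WAN: longest match for 21.224.32.94 is 21.0.0.0/8 -> DIST2
At DIST2: longest match for 21.224.32.94 is 21.224.0.0/11 -> LAN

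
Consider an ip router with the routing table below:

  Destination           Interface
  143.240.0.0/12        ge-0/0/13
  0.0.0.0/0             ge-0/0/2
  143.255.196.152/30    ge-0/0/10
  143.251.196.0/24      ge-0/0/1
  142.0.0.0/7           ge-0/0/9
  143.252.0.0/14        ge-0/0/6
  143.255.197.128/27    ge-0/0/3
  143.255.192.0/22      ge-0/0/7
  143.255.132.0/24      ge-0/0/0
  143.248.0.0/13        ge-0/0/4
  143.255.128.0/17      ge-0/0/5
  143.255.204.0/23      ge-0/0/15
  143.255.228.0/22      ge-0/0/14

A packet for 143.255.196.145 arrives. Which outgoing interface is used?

Routes whose prefix contains 143.255.196.145:
  0.0.0.0/0 (default, matches everything) -> ge-0/0/2
  142.0.0.0/7 (142.0.0.0 - 143.255.255.255) -> ge-0/0/9
  143.240.0.0/12 (143.240.0.0 - 143.255.255.255) -> ge-0/0/13
  143.248.0.0/13 (143.248.0.0 - 143.255.255.255) -> ge-0/0/4
  143.252.0.0/14 (143.252.0.0 - 143.255.255.255) -> ge-0/0/6
  143.255.128.0/17 (143.255.128.0 - 143.255.255.255) -> ge-0/0/5
More-specific entries that do NOT match:
  143.255.196.152/30 (143.255.196.152 - 143.255.196.155) does not contain 143.255.196.145
  143.255.197.128/27 (143.255.197.128 - 143.255.197.159) does not contain 143.255.196.145
  143.251.196.0/24 (143.251.196.0 - 143.251.196.255) does not contain 143.255.196.145
  143.255.132.0/24 (143.255.132.0 - 143.255.132.255) does not contain 143.255.196.145
  143.255.204.0/23 (143.255.204.0 - 143.255.205.255) does not contain 143.255.196.145
  143.255.192.0/22 (143.255.192.0 - 143.255.195.255) does not contain 143.255.196.145
  143.255.228.0/22 (143.255.228.0 - 143.255.231.255) does not contain 143.255.196.145
Longest matching prefix is /17 -> interface ge-0/0/5.

ge-0/0/5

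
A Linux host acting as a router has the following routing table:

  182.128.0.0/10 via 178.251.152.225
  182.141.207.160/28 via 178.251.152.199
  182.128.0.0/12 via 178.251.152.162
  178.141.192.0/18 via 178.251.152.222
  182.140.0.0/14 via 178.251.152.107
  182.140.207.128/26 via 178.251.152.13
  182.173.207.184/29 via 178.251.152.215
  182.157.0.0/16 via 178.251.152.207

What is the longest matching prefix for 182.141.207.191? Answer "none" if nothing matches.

Entries matching 182.141.207.191:
  182.128.0.0/10 (182.128.0.0 - 182.191.255.255)
  182.128.0.0/12 (182.128.0.0 - 182.143.255.255)
  182.140.0.0/14 (182.140.0.0 - 182.143.255.255)
Most specific is 182.140.0.0/14.

182.140.0.0/14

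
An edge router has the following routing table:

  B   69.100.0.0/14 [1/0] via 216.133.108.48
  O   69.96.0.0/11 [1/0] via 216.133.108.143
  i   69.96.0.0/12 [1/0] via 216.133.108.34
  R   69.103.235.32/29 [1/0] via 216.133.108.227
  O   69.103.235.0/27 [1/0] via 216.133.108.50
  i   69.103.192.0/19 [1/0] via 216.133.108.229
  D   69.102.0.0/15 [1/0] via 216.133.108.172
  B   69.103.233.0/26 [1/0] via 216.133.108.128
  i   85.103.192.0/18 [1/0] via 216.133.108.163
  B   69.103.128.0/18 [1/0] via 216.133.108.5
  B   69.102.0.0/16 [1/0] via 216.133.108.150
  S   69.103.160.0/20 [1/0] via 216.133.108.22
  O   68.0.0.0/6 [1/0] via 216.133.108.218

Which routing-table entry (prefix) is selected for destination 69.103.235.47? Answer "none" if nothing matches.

69.102.0.0/15

Entries matching 69.103.235.47:
  68.0.0.0/6 (68.0.0.0 - 71.255.255.255)
  69.96.0.0/11 (69.96.0.0 - 69.127.255.255)
  69.96.0.0/12 (69.96.0.0 - 69.111.255.255)
  69.100.0.0/14 (69.100.0.0 - 69.103.255.255)
  69.102.0.0/15 (69.102.0.0 - 69.103.255.255)
Most specific is 69.102.0.0/15.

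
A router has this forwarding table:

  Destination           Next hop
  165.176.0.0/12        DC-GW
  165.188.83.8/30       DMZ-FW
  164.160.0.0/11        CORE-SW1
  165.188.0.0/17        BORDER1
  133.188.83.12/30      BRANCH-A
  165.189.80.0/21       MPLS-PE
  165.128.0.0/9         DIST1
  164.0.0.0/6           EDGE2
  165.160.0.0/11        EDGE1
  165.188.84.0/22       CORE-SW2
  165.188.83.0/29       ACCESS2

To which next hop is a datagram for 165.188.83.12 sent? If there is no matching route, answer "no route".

BORDER1

Routes whose prefix contains 165.188.83.12:
  164.0.0.0/6 (164.0.0.0 - 167.255.255.255) -> EDGE2
  165.128.0.0/9 (165.128.0.0 - 165.255.255.255) -> DIST1
  165.160.0.0/11 (165.160.0.0 - 165.191.255.255) -> EDGE1
  165.176.0.0/12 (165.176.0.0 - 165.191.255.255) -> DC-GW
  165.188.0.0/17 (165.188.0.0 - 165.188.127.255) -> BORDER1
More-specific entries that do NOT match:
  165.188.83.8/30 (165.188.83.8 - 165.188.83.11) does not contain 165.188.83.12
  133.188.83.12/30 (133.188.83.12 - 133.188.83.15) does not contain 165.188.83.12
  165.188.83.0/29 (165.188.83.0 - 165.188.83.7) does not contain 165.188.83.12
  165.188.84.0/22 (165.188.84.0 - 165.188.87.255) does not contain 165.188.83.12
  165.189.80.0/21 (165.189.80.0 - 165.189.87.255) does not contain 165.188.83.12
Longest matching prefix is /17 -> next hop BORDER1.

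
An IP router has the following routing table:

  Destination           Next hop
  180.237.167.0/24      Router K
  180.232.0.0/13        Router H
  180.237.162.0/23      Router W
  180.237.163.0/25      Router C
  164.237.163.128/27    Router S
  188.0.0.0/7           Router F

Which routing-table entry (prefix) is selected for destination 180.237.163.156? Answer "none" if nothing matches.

Entries matching 180.237.163.156:
  180.232.0.0/13 (180.232.0.0 - 180.239.255.255)
  180.237.162.0/23 (180.237.162.0 - 180.237.163.255)
Most specific is 180.237.162.0/23.

180.237.162.0/23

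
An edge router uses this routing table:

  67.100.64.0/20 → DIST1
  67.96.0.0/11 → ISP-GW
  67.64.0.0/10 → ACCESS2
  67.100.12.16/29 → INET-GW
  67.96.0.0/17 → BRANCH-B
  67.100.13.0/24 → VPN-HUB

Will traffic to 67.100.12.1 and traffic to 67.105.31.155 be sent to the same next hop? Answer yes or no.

67.100.12.1: longest match 67.96.0.0/11 -> ISP-GW
67.105.31.155: longest match 67.96.0.0/11 -> ISP-GW

yes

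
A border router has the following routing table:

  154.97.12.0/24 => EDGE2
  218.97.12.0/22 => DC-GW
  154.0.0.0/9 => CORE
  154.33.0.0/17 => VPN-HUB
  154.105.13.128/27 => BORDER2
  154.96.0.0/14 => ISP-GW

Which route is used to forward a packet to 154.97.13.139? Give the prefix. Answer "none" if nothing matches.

154.96.0.0/14

Entries matching 154.97.13.139:
  154.0.0.0/9 (154.0.0.0 - 154.127.255.255)
  154.96.0.0/14 (154.96.0.0 - 154.99.255.255)
Most specific is 154.96.0.0/14.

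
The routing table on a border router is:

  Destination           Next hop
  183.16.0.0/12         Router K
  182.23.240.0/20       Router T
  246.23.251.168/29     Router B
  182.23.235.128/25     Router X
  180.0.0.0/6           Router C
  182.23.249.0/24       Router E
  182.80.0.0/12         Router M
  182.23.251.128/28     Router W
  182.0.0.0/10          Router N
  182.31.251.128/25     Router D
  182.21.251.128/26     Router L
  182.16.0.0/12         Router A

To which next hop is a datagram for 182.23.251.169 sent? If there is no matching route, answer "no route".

Router T

Routes whose prefix contains 182.23.251.169:
  180.0.0.0/6 (180.0.0.0 - 183.255.255.255) -> Router C
  182.0.0.0/10 (182.0.0.0 - 182.63.255.255) -> Router N
  182.16.0.0/12 (182.16.0.0 - 182.31.255.255) -> Router A
  182.23.240.0/20 (182.23.240.0 - 182.23.255.255) -> Router T
More-specific entries that do NOT match:
  246.23.251.168/29 (246.23.251.168 - 246.23.251.175) does not contain 182.23.251.169
  182.23.251.128/28 (182.23.251.128 - 182.23.251.143) does not contain 182.23.251.169
  182.21.251.128/26 (182.21.251.128 - 182.21.251.191) does not contain 182.23.251.169
  182.23.235.128/25 (182.23.235.128 - 182.23.235.255) does not contain 182.23.251.169
  182.31.251.128/25 (182.31.251.128 - 182.31.251.255) does not contain 182.23.251.169
  182.23.249.0/24 (182.23.249.0 - 182.23.249.255) does not contain 182.23.251.169
Longest matching prefix is /20 -> next hop Router T.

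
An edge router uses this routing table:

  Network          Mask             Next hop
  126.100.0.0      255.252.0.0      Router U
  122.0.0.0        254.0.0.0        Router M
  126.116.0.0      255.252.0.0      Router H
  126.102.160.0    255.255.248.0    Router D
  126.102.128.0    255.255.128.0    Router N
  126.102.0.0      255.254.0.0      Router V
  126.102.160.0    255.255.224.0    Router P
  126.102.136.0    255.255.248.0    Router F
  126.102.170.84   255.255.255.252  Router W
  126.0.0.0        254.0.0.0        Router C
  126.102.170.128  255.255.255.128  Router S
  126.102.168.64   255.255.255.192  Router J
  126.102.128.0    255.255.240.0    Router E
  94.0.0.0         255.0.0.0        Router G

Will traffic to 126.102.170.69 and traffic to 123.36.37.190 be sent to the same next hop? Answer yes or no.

no

126.102.170.69: longest match 126.102.160.0/19 -> Router P
123.36.37.190: longest match 122.0.0.0/7 -> Router M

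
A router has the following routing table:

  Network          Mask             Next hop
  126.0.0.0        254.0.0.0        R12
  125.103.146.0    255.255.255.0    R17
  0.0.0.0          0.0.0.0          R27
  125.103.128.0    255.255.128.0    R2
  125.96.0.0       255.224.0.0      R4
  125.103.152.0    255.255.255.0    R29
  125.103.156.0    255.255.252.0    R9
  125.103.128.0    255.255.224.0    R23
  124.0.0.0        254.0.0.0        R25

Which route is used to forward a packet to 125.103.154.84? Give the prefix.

Entries matching 125.103.154.84:
  0.0.0.0/0 (default, matches everything)
  124.0.0.0/7 (124.0.0.0 - 125.255.255.255)
  125.96.0.0/11 (125.96.0.0 - 125.127.255.255)
  125.103.128.0/17 (125.103.128.0 - 125.103.255.255)
  125.103.128.0/19 (125.103.128.0 - 125.103.159.255)
Most specific is 125.103.128.0/19.

125.103.128.0/19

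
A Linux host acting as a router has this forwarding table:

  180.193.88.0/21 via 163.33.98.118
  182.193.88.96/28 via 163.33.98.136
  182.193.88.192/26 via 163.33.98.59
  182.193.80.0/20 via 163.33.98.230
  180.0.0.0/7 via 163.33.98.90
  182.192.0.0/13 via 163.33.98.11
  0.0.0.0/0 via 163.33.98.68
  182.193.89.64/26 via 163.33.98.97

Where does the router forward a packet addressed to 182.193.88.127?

Routes whose prefix contains 182.193.88.127:
  0.0.0.0/0 (default, matches everything) -> 163.33.98.68
  182.192.0.0/13 (182.192.0.0 - 182.199.255.255) -> 163.33.98.11
  182.193.80.0/20 (182.193.80.0 - 182.193.95.255) -> 163.33.98.230
More-specific entries that do NOT match:
  182.193.88.96/28 (182.193.88.96 - 182.193.88.111) does not contain 182.193.88.127
  182.193.88.192/26 (182.193.88.192 - 182.193.88.255) does not contain 182.193.88.127
  182.193.89.64/26 (182.193.89.64 - 182.193.89.127) does not contain 182.193.88.127
  180.193.88.0/21 (180.193.88.0 - 180.193.95.255) does not contain 182.193.88.127
Longest matching prefix is /20 -> next hop 163.33.98.230.

163.33.98.230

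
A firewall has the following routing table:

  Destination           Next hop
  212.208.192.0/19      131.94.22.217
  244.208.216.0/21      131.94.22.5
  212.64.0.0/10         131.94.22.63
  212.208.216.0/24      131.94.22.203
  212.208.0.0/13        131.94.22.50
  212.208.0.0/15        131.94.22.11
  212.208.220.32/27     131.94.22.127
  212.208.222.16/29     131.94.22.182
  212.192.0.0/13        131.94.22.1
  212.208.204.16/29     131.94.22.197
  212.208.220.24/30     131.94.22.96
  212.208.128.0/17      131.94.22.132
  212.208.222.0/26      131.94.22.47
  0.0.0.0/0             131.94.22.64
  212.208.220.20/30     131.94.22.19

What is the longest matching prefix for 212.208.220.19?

Entries matching 212.208.220.19:
  0.0.0.0/0 (default, matches everything)
  212.208.0.0/13 (212.208.0.0 - 212.215.255.255)
  212.208.0.0/15 (212.208.0.0 - 212.209.255.255)
  212.208.128.0/17 (212.208.128.0 - 212.208.255.255)
  212.208.192.0/19 (212.208.192.0 - 212.208.223.255)
Most specific is 212.208.192.0/19.

212.208.192.0/19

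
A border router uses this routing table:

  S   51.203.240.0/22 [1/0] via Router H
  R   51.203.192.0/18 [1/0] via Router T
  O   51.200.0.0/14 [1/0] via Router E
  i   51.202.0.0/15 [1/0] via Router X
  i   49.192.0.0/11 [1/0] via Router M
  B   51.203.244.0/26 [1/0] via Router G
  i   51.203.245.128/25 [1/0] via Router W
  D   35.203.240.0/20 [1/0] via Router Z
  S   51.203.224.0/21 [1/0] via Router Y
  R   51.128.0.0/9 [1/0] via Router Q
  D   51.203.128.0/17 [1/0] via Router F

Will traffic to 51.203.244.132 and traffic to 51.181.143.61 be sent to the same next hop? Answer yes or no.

51.203.244.132: longest match 51.203.192.0/18 -> Router T
51.181.143.61: longest match 51.128.0.0/9 -> Router Q

no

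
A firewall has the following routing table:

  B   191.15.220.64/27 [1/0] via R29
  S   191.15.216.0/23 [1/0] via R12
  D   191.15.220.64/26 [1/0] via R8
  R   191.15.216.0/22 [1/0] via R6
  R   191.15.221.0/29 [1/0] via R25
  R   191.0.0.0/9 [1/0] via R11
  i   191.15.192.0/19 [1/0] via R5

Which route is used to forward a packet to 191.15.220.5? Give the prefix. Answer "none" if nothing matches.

Entries matching 191.15.220.5:
  191.0.0.0/9 (191.0.0.0 - 191.127.255.255)
  191.15.192.0/19 (191.15.192.0 - 191.15.223.255)
Most specific is 191.15.192.0/19.

191.15.192.0/19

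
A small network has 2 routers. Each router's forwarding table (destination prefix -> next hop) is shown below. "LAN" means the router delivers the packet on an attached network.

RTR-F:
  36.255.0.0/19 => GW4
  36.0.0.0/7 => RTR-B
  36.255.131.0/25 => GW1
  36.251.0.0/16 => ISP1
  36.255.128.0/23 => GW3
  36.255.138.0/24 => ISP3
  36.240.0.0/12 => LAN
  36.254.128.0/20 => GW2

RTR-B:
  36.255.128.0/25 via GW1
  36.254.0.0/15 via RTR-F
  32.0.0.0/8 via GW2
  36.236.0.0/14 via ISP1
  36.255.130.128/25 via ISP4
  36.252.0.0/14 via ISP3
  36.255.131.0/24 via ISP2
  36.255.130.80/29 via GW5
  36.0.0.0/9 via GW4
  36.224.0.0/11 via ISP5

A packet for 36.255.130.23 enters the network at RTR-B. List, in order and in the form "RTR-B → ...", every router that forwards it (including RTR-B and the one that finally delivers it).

At RTR-B: longest match for 36.255.130.23 is 36.254.0.0/15 -> RTR-F
At RTR-F: longest match for 36.255.130.23 is 36.240.0.0/12 -> LAN

RTR-B → RTR-F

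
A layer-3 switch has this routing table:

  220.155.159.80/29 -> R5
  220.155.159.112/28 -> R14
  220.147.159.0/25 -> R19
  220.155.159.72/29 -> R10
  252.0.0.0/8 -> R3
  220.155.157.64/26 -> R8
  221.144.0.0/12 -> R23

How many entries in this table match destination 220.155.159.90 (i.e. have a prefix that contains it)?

No listed prefix contains 220.155.159.90.
Total matching entries: 0.

0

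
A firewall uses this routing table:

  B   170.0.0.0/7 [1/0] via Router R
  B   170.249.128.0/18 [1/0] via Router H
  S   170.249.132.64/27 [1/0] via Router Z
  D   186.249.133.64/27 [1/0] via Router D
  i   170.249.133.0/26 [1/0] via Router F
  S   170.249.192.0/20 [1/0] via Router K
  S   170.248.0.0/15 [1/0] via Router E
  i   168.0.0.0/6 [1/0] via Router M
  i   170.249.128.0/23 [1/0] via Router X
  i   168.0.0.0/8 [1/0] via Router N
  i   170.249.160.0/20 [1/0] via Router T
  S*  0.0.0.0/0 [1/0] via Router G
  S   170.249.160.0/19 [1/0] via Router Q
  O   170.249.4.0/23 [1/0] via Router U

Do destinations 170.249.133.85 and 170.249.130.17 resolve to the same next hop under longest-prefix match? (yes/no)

yes

170.249.133.85: longest match 170.249.128.0/18 -> Router H
170.249.130.17: longest match 170.249.128.0/18 -> Router H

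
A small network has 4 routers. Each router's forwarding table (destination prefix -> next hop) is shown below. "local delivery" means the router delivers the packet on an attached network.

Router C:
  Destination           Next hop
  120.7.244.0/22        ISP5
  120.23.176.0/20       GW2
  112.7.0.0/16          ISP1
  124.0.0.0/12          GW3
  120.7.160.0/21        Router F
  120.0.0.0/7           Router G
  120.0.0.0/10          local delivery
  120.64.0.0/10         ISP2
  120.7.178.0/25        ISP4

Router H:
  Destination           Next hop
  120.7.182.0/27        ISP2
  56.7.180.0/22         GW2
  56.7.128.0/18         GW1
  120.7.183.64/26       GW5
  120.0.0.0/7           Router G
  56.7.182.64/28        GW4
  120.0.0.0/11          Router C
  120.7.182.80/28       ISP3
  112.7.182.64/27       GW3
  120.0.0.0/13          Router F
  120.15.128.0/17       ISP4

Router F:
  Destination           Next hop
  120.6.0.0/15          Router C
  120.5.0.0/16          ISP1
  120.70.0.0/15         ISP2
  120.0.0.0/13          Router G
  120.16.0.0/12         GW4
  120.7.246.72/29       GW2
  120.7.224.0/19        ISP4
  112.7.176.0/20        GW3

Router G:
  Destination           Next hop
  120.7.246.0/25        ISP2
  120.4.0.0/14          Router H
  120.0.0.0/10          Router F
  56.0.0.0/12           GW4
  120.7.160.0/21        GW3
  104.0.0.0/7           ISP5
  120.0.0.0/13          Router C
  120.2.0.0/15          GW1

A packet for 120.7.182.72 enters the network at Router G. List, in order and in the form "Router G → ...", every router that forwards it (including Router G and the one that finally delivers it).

Router G → Router H → Router F → Router C

At Router G: longest match for 120.7.182.72 is 120.4.0.0/14 -> Router H
At Router H: longest match for 120.7.182.72 is 120.0.0.0/13 -> Router F
At Router F: longest match for 120.7.182.72 is 120.6.0.0/15 -> Router C
At Router C: longest match for 120.7.182.72 is 120.0.0.0/10 -> local delivery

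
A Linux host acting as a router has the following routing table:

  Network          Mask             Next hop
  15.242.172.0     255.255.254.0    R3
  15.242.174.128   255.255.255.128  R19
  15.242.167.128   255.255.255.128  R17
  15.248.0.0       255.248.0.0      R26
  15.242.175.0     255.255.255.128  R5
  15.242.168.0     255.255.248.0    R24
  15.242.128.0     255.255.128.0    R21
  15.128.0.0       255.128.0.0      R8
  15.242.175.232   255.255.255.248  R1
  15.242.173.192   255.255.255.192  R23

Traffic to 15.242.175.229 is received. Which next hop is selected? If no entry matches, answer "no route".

R24

Routes whose prefix contains 15.242.175.229:
  15.128.0.0/9 (15.128.0.0 - 15.255.255.255) -> R8
  15.242.128.0/17 (15.242.128.0 - 15.242.255.255) -> R21
  15.242.168.0/21 (15.242.168.0 - 15.242.175.255) -> R24
More-specific entries that do NOT match:
  15.242.175.232/29 (15.242.175.232 - 15.242.175.239) does not contain 15.242.175.229
  15.242.173.192/26 (15.242.173.192 - 15.242.173.255) does not contain 15.242.175.229
  15.242.174.128/25 (15.242.174.128 - 15.242.174.255) does not contain 15.242.175.229
  15.242.167.128/25 (15.242.167.128 - 15.242.167.255) does not contain 15.242.175.229
  15.242.175.0/25 (15.242.175.0 - 15.242.175.127) does not contain 15.242.175.229
  15.242.172.0/23 (15.242.172.0 - 15.242.173.255) does not contain 15.242.175.229
Longest matching prefix is /21 -> next hop R24.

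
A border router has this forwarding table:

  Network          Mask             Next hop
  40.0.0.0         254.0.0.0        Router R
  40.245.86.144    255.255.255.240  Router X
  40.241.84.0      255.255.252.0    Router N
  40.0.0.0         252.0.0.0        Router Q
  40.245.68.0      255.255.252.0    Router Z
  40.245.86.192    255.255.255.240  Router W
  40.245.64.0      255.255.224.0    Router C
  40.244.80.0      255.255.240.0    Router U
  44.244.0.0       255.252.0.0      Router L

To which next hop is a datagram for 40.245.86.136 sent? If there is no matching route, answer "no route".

Router C

Routes whose prefix contains 40.245.86.136:
  40.0.0.0/6 (40.0.0.0 - 43.255.255.255) -> Router Q
  40.0.0.0/7 (40.0.0.0 - 41.255.255.255) -> Router R
  40.245.64.0/19 (40.245.64.0 - 40.245.95.255) -> Router C
More-specific entries that do NOT match:
  40.245.86.144/28 (40.245.86.144 - 40.245.86.159) does not contain 40.245.86.136
  40.245.86.192/28 (40.245.86.192 - 40.245.86.207) does not contain 40.245.86.136
  40.241.84.0/22 (40.241.84.0 - 40.241.87.255) does not contain 40.245.86.136
  40.245.68.0/22 (40.245.68.0 - 40.245.71.255) does not contain 40.245.86.136
  40.244.80.0/20 (40.244.80.0 - 40.244.95.255) does not contain 40.245.86.136
Longest matching prefix is /19 -> next hop Router C.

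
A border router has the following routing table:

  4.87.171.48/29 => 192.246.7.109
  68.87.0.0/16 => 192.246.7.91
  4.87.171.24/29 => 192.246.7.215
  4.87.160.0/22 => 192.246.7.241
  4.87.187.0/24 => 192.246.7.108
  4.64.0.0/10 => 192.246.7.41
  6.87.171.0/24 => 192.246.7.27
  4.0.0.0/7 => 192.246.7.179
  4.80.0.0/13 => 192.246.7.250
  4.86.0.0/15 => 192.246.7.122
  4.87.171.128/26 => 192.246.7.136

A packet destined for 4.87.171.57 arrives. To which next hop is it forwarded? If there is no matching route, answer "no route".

192.246.7.122

Routes whose prefix contains 4.87.171.57:
  4.0.0.0/7 (4.0.0.0 - 5.255.255.255) -> 192.246.7.179
  4.64.0.0/10 (4.64.0.0 - 4.127.255.255) -> 192.246.7.41
  4.80.0.0/13 (4.80.0.0 - 4.87.255.255) -> 192.246.7.250
  4.86.0.0/15 (4.86.0.0 - 4.87.255.255) -> 192.246.7.122
More-specific entries that do NOT match:
  4.87.171.48/29 (4.87.171.48 - 4.87.171.55) does not contain 4.87.171.57
  4.87.171.24/29 (4.87.171.24 - 4.87.171.31) does not contain 4.87.171.57
  4.87.171.128/26 (4.87.171.128 - 4.87.171.191) does not contain 4.87.171.57
  4.87.187.0/24 (4.87.187.0 - 4.87.187.255) does not contain 4.87.171.57
  6.87.171.0/24 (6.87.171.0 - 6.87.171.255) does not contain 4.87.171.57
  4.87.160.0/22 (4.87.160.0 - 4.87.163.255) does not contain 4.87.171.57
  68.87.0.0/16 (68.87.0.0 - 68.87.255.255) does not contain 4.87.171.57
Longest matching prefix is /15 -> next hop 192.246.7.122.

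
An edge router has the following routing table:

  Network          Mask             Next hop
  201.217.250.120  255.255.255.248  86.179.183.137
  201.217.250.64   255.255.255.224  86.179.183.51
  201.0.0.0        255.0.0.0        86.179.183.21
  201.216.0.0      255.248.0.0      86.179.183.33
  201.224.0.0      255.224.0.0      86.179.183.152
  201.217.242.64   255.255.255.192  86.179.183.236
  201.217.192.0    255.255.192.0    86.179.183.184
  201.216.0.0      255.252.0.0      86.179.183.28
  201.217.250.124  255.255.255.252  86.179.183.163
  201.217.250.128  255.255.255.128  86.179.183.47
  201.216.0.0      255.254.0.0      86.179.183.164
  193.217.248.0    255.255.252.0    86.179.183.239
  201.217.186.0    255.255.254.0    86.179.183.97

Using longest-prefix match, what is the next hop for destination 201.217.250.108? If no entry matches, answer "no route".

86.179.183.184

Routes whose prefix contains 201.217.250.108:
  201.0.0.0/8 (201.0.0.0 - 201.255.255.255) -> 86.179.183.21
  201.216.0.0/13 (201.216.0.0 - 201.223.255.255) -> 86.179.183.33
  201.216.0.0/14 (201.216.0.0 - 201.219.255.255) -> 86.179.183.28
  201.216.0.0/15 (201.216.0.0 - 201.217.255.255) -> 86.179.183.164
  201.217.192.0/18 (201.217.192.0 - 201.217.255.255) -> 86.179.183.184
More-specific entries that do NOT match:
  201.217.250.124/30 (201.217.250.124 - 201.217.250.127) does not contain 201.217.250.108
  201.217.250.120/29 (201.217.250.120 - 201.217.250.127) does not contain 201.217.250.108
  201.217.250.64/27 (201.217.250.64 - 201.217.250.95) does not contain 201.217.250.108
  201.217.242.64/26 (201.217.242.64 - 201.217.242.127) does not contain 201.217.250.108
  201.217.250.128/25 (201.217.250.128 - 201.217.250.255) does not contain 201.217.250.108
  201.217.186.0/23 (201.217.186.0 - 201.217.187.255) does not contain 201.217.250.108
  193.217.248.0/22 (193.217.248.0 - 193.217.251.255) does not contain 201.217.250.108
Longest matching prefix is /18 -> next hop 86.179.183.184.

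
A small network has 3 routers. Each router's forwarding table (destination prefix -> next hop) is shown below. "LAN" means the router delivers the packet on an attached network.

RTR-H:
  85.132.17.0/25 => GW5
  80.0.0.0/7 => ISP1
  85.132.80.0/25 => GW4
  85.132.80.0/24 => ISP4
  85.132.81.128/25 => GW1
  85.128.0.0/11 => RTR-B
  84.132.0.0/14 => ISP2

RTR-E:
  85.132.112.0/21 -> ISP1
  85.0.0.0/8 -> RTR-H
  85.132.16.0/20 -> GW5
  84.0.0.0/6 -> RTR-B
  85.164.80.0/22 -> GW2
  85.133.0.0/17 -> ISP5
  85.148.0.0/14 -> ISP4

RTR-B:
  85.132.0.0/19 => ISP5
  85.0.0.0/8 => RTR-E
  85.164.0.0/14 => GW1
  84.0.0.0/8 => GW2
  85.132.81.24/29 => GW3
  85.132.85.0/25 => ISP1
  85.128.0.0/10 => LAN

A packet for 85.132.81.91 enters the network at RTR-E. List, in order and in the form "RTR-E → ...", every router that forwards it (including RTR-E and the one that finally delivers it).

RTR-E → RTR-H → RTR-B

At RTR-E: longest match for 85.132.81.91 is 85.0.0.0/8 -> RTR-H
At RTR-H: longest match for 85.132.81.91 is 85.128.0.0/11 -> RTR-B
At RTR-B: longest match for 85.132.81.91 is 85.128.0.0/10 -> LAN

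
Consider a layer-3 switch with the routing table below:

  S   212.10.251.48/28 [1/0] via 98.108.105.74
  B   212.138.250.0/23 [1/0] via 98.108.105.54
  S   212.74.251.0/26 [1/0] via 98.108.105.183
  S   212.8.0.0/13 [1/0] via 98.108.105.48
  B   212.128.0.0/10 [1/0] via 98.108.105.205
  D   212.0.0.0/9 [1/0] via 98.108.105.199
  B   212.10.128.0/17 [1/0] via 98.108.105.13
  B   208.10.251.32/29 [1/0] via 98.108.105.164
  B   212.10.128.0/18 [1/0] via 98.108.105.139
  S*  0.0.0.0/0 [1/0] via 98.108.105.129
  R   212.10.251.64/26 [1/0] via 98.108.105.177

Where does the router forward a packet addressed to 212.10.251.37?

Routes whose prefix contains 212.10.251.37:
  0.0.0.0/0 (default, matches everything) -> 98.108.105.129
  212.0.0.0/9 (212.0.0.0 - 212.127.255.255) -> 98.108.105.199
  212.8.0.0/13 (212.8.0.0 - 212.15.255.255) -> 98.108.105.48
  212.10.128.0/17 (212.10.128.0 - 212.10.255.255) -> 98.108.105.13
More-specific entries that do NOT match:
  208.10.251.32/29 (208.10.251.32 - 208.10.251.39) does not contain 212.10.251.37
  212.10.251.48/28 (212.10.251.48 - 212.10.251.63) does not contain 212.10.251.37
  212.74.251.0/26 (212.74.251.0 - 212.74.251.63) does not contain 212.10.251.37
  212.10.251.64/26 (212.10.251.64 - 212.10.251.127) does not contain 212.10.251.37
  212.138.250.0/23 (212.138.250.0 - 212.138.251.255) does not contain 212.10.251.37
  212.10.128.0/18 (212.10.128.0 - 212.10.191.255) does not contain 212.10.251.37
Longest matching prefix is /17 -> next hop 98.108.105.13.

98.108.105.13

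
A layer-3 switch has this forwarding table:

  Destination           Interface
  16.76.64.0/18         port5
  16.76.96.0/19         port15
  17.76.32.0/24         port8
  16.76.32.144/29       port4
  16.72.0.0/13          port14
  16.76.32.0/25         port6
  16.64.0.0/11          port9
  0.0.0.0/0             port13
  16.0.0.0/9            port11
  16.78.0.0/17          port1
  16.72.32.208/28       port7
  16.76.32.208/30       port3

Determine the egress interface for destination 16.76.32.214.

port14

Routes whose prefix contains 16.76.32.214:
  0.0.0.0/0 (default, matches everything) -> port13
  16.0.0.0/9 (16.0.0.0 - 16.127.255.255) -> port11
  16.64.0.0/11 (16.64.0.0 - 16.95.255.255) -> port9
  16.72.0.0/13 (16.72.0.0 - 16.79.255.255) -> port14
More-specific entries that do NOT match:
  16.76.32.208/30 (16.76.32.208 - 16.76.32.211) does not contain 16.76.32.214
  16.76.32.144/29 (16.76.32.144 - 16.76.32.151) does not contain 16.76.32.214
  16.72.32.208/28 (16.72.32.208 - 16.72.32.223) does not contain 16.76.32.214
  16.76.32.0/25 (16.76.32.0 - 16.76.32.127) does not contain 16.76.32.214
  17.76.32.0/24 (17.76.32.0 - 17.76.32.255) does not contain 16.76.32.214
  16.76.96.0/19 (16.76.96.0 - 16.76.127.255) does not contain 16.76.32.214
  16.76.64.0/18 (16.76.64.0 - 16.76.127.255) does not contain 16.76.32.214
  16.78.0.0/17 (16.78.0.0 - 16.78.127.255) does not contain 16.76.32.214
Longest matching prefix is /13 -> interface port14.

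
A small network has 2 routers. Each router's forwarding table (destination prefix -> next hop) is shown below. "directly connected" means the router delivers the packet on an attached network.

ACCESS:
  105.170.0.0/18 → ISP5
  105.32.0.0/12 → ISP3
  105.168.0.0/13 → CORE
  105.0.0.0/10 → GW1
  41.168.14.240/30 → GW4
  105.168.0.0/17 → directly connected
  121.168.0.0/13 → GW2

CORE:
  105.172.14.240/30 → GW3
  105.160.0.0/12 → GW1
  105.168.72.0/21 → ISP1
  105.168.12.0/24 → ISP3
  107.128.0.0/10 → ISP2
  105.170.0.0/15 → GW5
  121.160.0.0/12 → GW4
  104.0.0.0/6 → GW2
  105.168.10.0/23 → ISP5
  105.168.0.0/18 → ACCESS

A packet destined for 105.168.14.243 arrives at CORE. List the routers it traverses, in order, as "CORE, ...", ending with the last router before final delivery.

At CORE: longest match for 105.168.14.243 is 105.168.0.0/18 -> ACCESS
At ACCESS: longest match for 105.168.14.243 is 105.168.0.0/17 -> directly connected

CORE, ACCESS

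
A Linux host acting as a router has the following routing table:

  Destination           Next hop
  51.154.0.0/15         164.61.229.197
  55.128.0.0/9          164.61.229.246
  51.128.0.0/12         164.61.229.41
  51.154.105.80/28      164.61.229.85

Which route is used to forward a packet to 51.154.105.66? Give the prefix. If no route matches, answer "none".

51.154.0.0/15

Entries matching 51.154.105.66:
  51.154.0.0/15 (51.154.0.0 - 51.155.255.255)
Most specific is 51.154.0.0/15.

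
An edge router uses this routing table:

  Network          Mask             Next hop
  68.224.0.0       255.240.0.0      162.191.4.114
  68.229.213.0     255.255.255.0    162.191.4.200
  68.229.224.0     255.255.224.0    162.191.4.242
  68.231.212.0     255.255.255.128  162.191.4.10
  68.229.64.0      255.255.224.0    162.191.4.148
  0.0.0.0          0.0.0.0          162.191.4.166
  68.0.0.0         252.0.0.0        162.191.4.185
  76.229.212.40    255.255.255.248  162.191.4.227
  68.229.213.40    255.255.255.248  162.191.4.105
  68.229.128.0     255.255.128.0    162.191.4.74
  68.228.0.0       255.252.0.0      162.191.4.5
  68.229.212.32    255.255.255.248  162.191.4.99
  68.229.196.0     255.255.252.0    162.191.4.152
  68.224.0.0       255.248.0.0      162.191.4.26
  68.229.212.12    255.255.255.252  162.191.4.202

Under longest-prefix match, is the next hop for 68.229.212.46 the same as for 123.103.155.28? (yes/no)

68.229.212.46: longest match 68.229.128.0/17 -> 162.191.4.74
123.103.155.28: longest match 0.0.0.0/0 -> 162.191.4.166

no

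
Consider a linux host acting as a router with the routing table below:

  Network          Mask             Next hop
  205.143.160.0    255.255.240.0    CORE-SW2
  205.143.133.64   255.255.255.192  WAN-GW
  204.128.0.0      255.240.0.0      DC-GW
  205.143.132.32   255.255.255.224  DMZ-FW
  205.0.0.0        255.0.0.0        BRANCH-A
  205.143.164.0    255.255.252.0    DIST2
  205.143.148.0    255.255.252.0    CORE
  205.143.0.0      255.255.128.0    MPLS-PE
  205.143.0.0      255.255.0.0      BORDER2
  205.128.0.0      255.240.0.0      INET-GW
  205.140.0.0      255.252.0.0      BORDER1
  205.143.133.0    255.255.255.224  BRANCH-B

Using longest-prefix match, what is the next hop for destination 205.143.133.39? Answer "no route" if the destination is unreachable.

Routes whose prefix contains 205.143.133.39:
  205.0.0.0/8 (205.0.0.0 - 205.255.255.255) -> BRANCH-A
  205.128.0.0/12 (205.128.0.0 - 205.143.255.255) -> INET-GW
  205.140.0.0/14 (205.140.0.0 - 205.143.255.255) -> BORDER1
  205.143.0.0/16 (205.143.0.0 - 205.143.255.255) -> BORDER2
More-specific entries that do NOT match:
  205.143.132.32/27 (205.143.132.32 - 205.143.132.63) does not contain 205.143.133.39
  205.143.133.0/27 (205.143.133.0 - 205.143.133.31) does not contain 205.143.133.39
  205.143.133.64/26 (205.143.133.64 - 205.143.133.127) does not contain 205.143.133.39
  205.143.164.0/22 (205.143.164.0 - 205.143.167.255) does not contain 205.143.133.39
  205.143.148.0/22 (205.143.148.0 - 205.143.151.255) does not contain 205.143.133.39
  205.143.160.0/20 (205.143.160.0 - 205.143.175.255) does not contain 205.143.133.39
  205.143.0.0/17 (205.143.0.0 - 205.143.127.255) does not contain 205.143.133.39
Longest matching prefix is /16 -> next hop BORDER2.

BORDER2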